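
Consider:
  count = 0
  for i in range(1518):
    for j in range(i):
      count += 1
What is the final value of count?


For each i, the inner loop runs i times:
  i=0: inner runs 0 times
  i=1: inner runs 1 time
  i=2: inner runs 2 times
  i=3: inner runs 3 times
  i=4: inner runs 4 times
  i=5: inner runs 5 times
  i=6: inner runs 6 times
  i=7: inner runs 7 times
  ...
Total = 0 + 1 + 2 + ... + 1517 = 1518*(1518-1)/2 = 1151403


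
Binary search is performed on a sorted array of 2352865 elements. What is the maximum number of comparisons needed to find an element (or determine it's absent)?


Binary search halves the search space each comparison:
  Step 1: search space = 2352865 -> 1176432
  Step 2: search space = 1176432 -> 588216
  Step 3: search space = 588216 -> 294108
  Step 4: search space = 294108 -> 147054
  Step 5: search space = 147054 -> 73527
  Step 6: search space = 73527 -> 36763
  Step 7: search space = 36763 -> 18381
  Step 8: search space = 18381 -> 9190
  Step 9: search space = 9190 -> 4595
  Step 10: search space = 4595 -> 2297
  Step 11: search space = 2297 -> 1148
  Step 12: search space = 1148 -> 574
  Step 13: search space = 574 -> 287
  Step 14: search space = 287 -> 143
  Step 15: search space = 143 -> 71
  Step 16: search space = 71 -> 35
  Step 17: search space = 35 -> 17
  Step 18: search space = 17 -> 8
  Step 19: search space = 8 -> 4
  Step 20: search space = 4 -> 2
  Step 21: search space = 2 -> 1
  Step 22: search space = 1 (final check)
Maximum comparisons = floor(log2(2352865)) + 1 = 21 + 1 = 22


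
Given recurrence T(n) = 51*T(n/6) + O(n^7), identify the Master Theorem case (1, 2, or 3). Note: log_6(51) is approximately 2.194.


Master Theorem parameters: a=51, b=6, c=7
log_b(a) = 2.194
Compare b^c with a: 6^7 = 279936 > 51, so c > log_b(a).
Comparing c=7 vs log_b(a)=2.194:
7 > 2.194 => Case 3
Result: T(n) = O(n^7)
Master Theorem case = 3


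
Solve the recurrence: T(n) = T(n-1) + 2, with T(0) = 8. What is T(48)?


Unrolling the recurrence:
T(48) = T(47) + 2
       = T(46) + 2 + 2
       = T(45) + 2*3
       ...
       = T(0) + 2*48
       = 8 + 96 = 104


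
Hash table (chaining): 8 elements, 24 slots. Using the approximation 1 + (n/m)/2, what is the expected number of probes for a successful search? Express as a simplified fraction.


Computing expected probes:
alpha = 8/24
= 1 + alpha/2
= 1 + 8/(2*24)
= (2*24 + 8) / (2*24)
= 56/48 = 7/6


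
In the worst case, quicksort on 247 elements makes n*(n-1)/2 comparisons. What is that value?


Sum of comparisons per partition:
246 + 245 + ... + 1 + 0
= 247 * (247 - 1) / 2
= 247 * 246 / 2
= 30381


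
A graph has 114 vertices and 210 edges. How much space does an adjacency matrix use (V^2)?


Adjacency matrix: V x V grid of entries
Space = V^2 = 114^2 = 114 * 114 = 12996


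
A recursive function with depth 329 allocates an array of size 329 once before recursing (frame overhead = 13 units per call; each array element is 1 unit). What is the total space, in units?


Array allocation: 329 units (allocated once)
Stack frames: 329 deep * 13 per frame = 4277 units
Total = 329 + 4277 = 4606


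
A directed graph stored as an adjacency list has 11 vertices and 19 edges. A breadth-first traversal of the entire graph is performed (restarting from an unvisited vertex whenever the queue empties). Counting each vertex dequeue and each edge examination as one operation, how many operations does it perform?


A full BFS traversal dequeues each vertex once and examines each edge once.
Vertex visits: 11
Edge visits: 19
V + E = 11 + 19 = 30


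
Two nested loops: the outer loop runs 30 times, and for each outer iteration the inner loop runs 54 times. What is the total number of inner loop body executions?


Outer loop: 30 iterations
Inner loop: 54 iterations per outer iteration
Total = 30 * 54 = 1620


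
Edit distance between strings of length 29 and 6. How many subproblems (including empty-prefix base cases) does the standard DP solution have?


The table includes base cases (empty prefixes).
Rows: (m+1) = 30
Columns: (n+1) = 7
Total = 30 * 7 = 210


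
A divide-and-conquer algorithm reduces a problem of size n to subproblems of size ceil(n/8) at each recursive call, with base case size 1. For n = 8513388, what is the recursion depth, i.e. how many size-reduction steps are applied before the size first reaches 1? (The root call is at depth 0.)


Each step divides the size by 8 (rounding up); after k steps the size is ceil(n/8^k), which equals 1 exactly when 8^k >= n.
So the depth is the smallest k with 8^k >= 8513388, i.e. ceil(log_8(8513388)).
8^7 = 2097152 < 8513388 <= 16777216 = 8^8
Recursion depth = 8


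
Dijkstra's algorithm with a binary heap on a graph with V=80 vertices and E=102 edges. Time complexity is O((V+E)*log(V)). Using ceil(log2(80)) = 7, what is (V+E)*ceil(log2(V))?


Dijkstra with a binary heap: each vertex is extracted once, each edge may relax once.
Each heap operation costs O(log V).
V + E = 80 + 102 = 182
ceil(log2(80)) = 7 (since 2^6 = 64 < 80 <= 128 = 2^7)
Total heap work = (V+E) * ceil(log2(V)) = 182 * 7 = 1274


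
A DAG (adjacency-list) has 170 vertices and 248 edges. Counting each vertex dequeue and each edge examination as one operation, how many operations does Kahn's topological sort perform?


V = 170 (vertex processing)
E = 248 (edge processing)
V + E = 170 + 248 = 418


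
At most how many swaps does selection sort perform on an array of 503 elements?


Each of the 502 passes places one element in its final position.
Pass 1: swap minimum into position 0
Pass 2: swap minimum of remaining into position 1
...
Pass 502: last two elements, one swap
Maximum swaps = 503 - 1 = 502


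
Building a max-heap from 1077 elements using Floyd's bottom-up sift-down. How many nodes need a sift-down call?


In a heap of 1077 elements (0-indexed array):
  Last element index: 1076
  Parent of last element: floor((1076 - 1) / 2) = 537
  Internal nodes: indices 0 to 537
  Count = floor(1077/2) = 538


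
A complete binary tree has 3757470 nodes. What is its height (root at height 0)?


In a complete binary tree, level k holds nodes 2^k .. 2^(k+1)-1 (1-indexed).
Height = floor(log2(n)) = floor(log2(3757470)) = 21
Check: 2^21 = 2097152 <= 3757470 < 4194304 = 2^22


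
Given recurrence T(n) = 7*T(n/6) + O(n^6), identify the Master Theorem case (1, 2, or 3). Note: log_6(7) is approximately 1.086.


Master Theorem parameters: a=7, b=6, c=6
log_b(a) = 1.086
Compare b^c with a: 6^6 = 46656 > 7, so c > log_b(a).
Comparing c=6 vs log_b(a)=1.086:
6 > 1.086 => Case 3
Result: T(n) = O(n^6)
Master Theorem case = 3


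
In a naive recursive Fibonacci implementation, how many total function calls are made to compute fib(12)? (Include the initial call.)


Let C(m) = total calls to evaluate fib(m). Then C(0)=C(1)=1, and
C(m) = 1 + C(m-1) + C(m-2) for m >= 2.
Build the table (each entry = 1 + previous two):
  C(0) = 1
  C(1) = 1
  C(2) = 1 + 1 + 1 = 3
  C(3) = 1 + 3 + 1 = 5
  C(4) = 1 + 5 + 3 = 9
  C(5) = 1 + 9 + 5 = 15
  C(6) = 1 + 15 + 9 = 25
  C(7) = 1 + 25 + 15 = 41
  C(8) = 1 + 41 + 25 = 67
  C(9) = 1 + 67 + 41 = 109
  C(10) = 1 + 109 + 67 = 177
  C(11) = 1 + 177 + 109 = 287
  C(12) = 1 + 287 + 177 = 465
Total calls for fib(12) = 465


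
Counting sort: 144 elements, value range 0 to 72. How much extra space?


n = 144 (output array)
k = 73 (count array for 73 distinct values)
Extra space = 144 + 73 = 217


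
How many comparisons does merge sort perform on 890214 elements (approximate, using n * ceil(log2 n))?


Recursion depth: ceil(log2(890214)) = 20
Each recursion level merges n = 890214 elements
Total = 890214 * 20 = 17804280


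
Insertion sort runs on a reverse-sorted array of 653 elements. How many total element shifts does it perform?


Sum of shifts = 1 + 2 + 3 + ... + 652
= 653 * 652 / 2
= 425756 / 2
= 212878


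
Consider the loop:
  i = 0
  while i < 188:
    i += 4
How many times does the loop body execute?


Starting at i = 0, each iteration adds 4.
Iterations until i >= 188:
  Iteration 1: i = 0 -> i = 4
  Iteration 2: i = 4 -> i = 8
  Iteration 3: i = 8 -> i = 12
  Iteration 4: i = 12 -> i = 16
  Iteration 5: i = 16 -> i = 20
  Iteration 6: i = 20 -> i = 24
  Iteration 7: i = 24 -> i = 28
  Iteration 8: i = 28 -> i = 32
  ... continuing ...
Total iterations = ceil(188/4) = 47


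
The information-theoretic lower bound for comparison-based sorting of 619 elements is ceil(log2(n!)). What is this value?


A binary decision tree of height h has at most 2^h leaves and needs at least n! of them, so h >= ceil(log2(n!)).
619! is far too large to multiply out, so use Stirling's series:
  ln(n!) ~ n ln n - n + (1/2) ln(2 pi n) + 1/(12n)  (error below 1/(360 n^3), negligible here)
  ln(619) = 6.4281053
  n ln n = 619 * 6.4281053 = 3978.9972
  (1/2) ln(2 pi * 619) = (1/2) ln(3889.2917) = 4.1330
  1/(12*619) = 0.0001
  ln(619!) ~ 3978.9972 - 619 + 4.1330 + 0.0001 = 3364.1303
Convert to base 2: log2(619!) = 3364.1303 / ln 2 = 3364.1303 / 0.69314718 = 4853.4141
ceil(4853.4141) = 4854


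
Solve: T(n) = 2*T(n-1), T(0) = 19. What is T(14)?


Unrolling:
T(14) = 2*T(13) = 2^2*T(12) = ... = 2^14*T(0)
= 2^14 * 19
= 16384 * 19 = 311296


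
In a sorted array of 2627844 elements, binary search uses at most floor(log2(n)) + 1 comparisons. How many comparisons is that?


Halving sequence: 2627844 -> 1313922 -> 656961 -> 328480 -> 164240 -> 82120 -> 41060 -> 20530 -> 10265 -> 5132 -> 2566 -> 1283 -> 641 -> 320 -> 160 -> 80 -> 40 -> 20 -> 10 -> 5 -> 2 -> 1
Number of halvings = 21
Max comparisons = 21 + 1 = 22


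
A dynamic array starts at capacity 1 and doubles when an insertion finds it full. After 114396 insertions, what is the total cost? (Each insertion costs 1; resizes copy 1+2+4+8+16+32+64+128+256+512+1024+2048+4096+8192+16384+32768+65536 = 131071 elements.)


Insertion cost: 114396 (one per element)
Resizes occur just before inserting elements 2, 3, 5, 9, ...
Elements copied at each resize: 1 + 2 + 4 + 8 + 16 + 32 + 64 + 128 + 256 + 512 + 1024 + 2048 + 4096 + 8192 + 16384 + 32768 + 65536
Sum of copies = 131071 (geometric series: 2^k - 1)
Total = 114396 + 131071 = 245467


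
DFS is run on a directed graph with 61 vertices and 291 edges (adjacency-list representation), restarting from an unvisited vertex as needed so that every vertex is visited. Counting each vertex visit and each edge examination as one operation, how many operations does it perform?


A full DFS traversal processes each vertex exactly once (push/pop on stack).
Each directed edge is examined once.
V = 61, E = 291
V + E = 352


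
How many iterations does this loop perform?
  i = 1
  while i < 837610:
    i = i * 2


The loop variable doubles each iteration:
i = 1 -> 2 -> 4 -> 8 -> 16 -> 32 -> 64 -> 128 -> 256 -> 512 -> 1024 -> 2048 -> 4096 -> 8192 -> 16384 -> 32768 -> 65536 -> 131072 -> 262144 -> 524288 -> 1048576 (stop, 1048576 >= 837610)
Number of doublings = ceil(log2(837610)) = 20


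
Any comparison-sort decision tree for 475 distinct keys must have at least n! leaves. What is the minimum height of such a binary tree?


A binary decision tree of height h has at most 2^h leaves and needs at least n! of them, so h >= ceil(log2(n!)).
475! is far too large to multiply out, so use Stirling's series:
  ln(n!) ~ n ln n - n + (1/2) ln(2 pi n) + 1/(12n)  (error below 1/(360 n^3), negligible here)
  ln(475) = 6.1633148
  n ln n = 475 * 6.1633148 = 2927.5745
  (1/2) ln(2 pi * 475) = (1/2) ln(2984.5130) = 4.0006
  1/(12*475) = 0.0002
  ln(475!) ~ 2927.5745 - 475 + 4.0006 + 0.0002 = 2456.5753
Convert to base 2: log2(475!) = 2456.5753 / ln 2 = 2456.5753 / 0.69314718 = 3544.0890
ceil(3544.0890) = 3545


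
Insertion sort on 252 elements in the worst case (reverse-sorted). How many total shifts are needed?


In the worst case (reverse-sorted), each element shifts past all previous:
  Element 1: 1 shifts
  Element 2: 2 shifts
  Element 3: 3 shifts
  Element 4: 4 shifts
  Element 5: 5 shifts
  ...
  Element 251: 251 shifts
Total = 1 + 2 + ... + 251
= 252*(252-1)/2 = 31626


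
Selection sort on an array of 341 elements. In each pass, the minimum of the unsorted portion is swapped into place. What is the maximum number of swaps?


Selection sort performs one swap per pass:
  Pass 1: find min in positions 0 to 340, swap with position 0
  Pass 2: find min in positions 1 to 340, swap with position 1
  Pass 3: find min in positions 2 to 340, swap with position 2
  Pass 4: find min in positions 3 to 340, swap with position 3
  Pass 5: find min in positions 4 to 340, swap with position 4
  ... (335 more passes)
Total passes (and swaps) = n - 1 = 341 - 1 = 340


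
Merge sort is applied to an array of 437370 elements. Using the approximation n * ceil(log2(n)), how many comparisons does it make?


Merge sort divides the array into halves recursively.
Number of levels = ceil(log2(437370)) = 19
At each level, approximately n = 437370 comparisons are needed for merging.
Total comparisons ~ n * ceil(log2(n)) = 437370 * 19 = 8310030


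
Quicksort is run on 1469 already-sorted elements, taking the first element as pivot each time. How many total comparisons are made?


Sum of comparisons per partition:
1468 + 1467 + ... + 1 + 0
= 1469 * (1469 - 1) / 2
= 1469 * 1468 / 2
= 1078246


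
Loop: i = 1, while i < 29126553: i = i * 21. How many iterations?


i multiplies by 21 each step:
i = 1 -> 21 -> 441 -> 9261 -> 194481 -> 4084101 -> 85766121 (stop)
Iterations = ceil(log_21(29126553)) = 6


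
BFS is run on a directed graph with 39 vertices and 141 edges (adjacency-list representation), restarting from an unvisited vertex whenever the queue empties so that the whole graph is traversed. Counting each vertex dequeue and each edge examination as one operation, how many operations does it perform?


A full BFS traversal dequeues each vertex exactly once and examines each directed edge exactly once.
V = 39 (vertex processing cost)
E = 141 (edge examination cost)
Total operations proportional to V + E = 39 + 141 = 180


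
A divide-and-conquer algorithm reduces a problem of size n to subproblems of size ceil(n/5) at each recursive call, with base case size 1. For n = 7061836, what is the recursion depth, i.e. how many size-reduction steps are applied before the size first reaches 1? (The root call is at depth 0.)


Each step divides the size by 5 (rounding up); after k steps the size is ceil(n/5^k), which equals 1 exactly when 5^k >= n.
So the depth is the smallest k with 5^k >= 7061836, i.e. ceil(log_5(7061836)).
5^9 = 1953125 < 7061836 <= 9765625 = 5^10
Recursion depth = 10


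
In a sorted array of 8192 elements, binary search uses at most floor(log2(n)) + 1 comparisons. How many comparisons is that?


Halving sequence: 8192 -> 4096 -> 2048 -> 1024 -> 512 -> 256 -> 128 -> 64 -> 32 -> 16 -> 8 -> 4 -> 2 -> 1
Number of halvings = 13
Max comparisons = 13 + 1 = 14


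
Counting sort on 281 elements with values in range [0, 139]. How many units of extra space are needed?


Output array size: 281 (to store sorted result)
Count array size: 140 (one slot per possible value, range 0 to 139)
Total extra space = 281 + 140 = 421


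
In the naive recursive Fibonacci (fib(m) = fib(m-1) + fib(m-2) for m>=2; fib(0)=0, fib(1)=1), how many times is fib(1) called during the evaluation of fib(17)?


Let N(m) = number of times fib(m) is called while evaluating fib(17).
N(17) = 1 (the initial call).
N(16) = 1 (only fib(17) calls it).
For 1 <= m <= 15: fib(m) is called by fib(m+1) and fib(m+2), so
  N(m) = N(m+1) + N(m+2).
fib(0) is called only by fib(2), so N(0) = N(2).
Walk down from m=17:
  N(17)=1, N(16)=1, N(15)=2, N(14)=3, N(13)=5, N(12)=8, N(11)=13, N(10)=21, N(9)=34, N(8)=55, N(7)=89, N(6)=144, N(5)=233, N(4)=377, N(3)=610, N(2)=987, N(1)=1597
N(1) = 1597


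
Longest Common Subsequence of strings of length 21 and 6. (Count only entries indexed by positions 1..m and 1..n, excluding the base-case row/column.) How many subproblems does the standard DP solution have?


DP table indexed by positions in both strings.
First string: 21 positions
Second string: 6 positions
Total = 21 * 6 = 126


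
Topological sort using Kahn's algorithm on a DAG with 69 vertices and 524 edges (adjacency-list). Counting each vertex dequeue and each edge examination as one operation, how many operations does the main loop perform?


Kahn's algorithm:
  1. Compute in-degrees: O(V + E)
  2. Process queue: each vertex dequeued once (O(V))
     each edge examined once (O(E))
Total = V + E = 69 + 524 = 593


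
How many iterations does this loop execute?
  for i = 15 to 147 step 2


The loop variable i takes values starting at 15 and increments by 2 each iteration.
Sequence: i = 15, 17, 19, 21, 23, 25, 27, 29, 31, ...
The upper bound 147 is inclusive, so the count is floor((last - first) / step) + 1:
floor((147 - 15) / 2) + 1 = floor(132/2) + 1 = 66 + 1 = 67


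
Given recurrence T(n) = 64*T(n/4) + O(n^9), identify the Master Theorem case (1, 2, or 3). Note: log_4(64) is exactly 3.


Master Theorem parameters: a=64, b=4, c=9
log_b(a) = 3
Compare b^c with a: 4^9 = 262144 > 64, so c > log_b(a).
Comparing c=9 vs log_b(a)=3:
9 > 3 => Case 3
Result: T(n) = O(n^9)
Master Theorem case = 3


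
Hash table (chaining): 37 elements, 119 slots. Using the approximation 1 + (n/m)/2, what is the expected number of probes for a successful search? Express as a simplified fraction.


Computing expected probes:
alpha = 37/119
= 1 + alpha/2
= 1 + 37/(2*119)
= (2*119 + 37) / (2*119)
= 275/238


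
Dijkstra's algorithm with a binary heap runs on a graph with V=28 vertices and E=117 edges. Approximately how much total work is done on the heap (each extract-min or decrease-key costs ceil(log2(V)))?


Dijkstra with a binary heap: each vertex is extracted once, each edge may relax once.
Each heap operation costs O(log V).
V + E = 28 + 117 = 145
ceil(log2(28)) = 5 (since 2^4 = 16 < 28 <= 32 = 2^5)
Total heap work = (V+E) * ceil(log2(V)) = 145 * 5 = 725


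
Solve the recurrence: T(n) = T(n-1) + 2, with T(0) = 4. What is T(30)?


Unrolling the recurrence:
T(30) = T(29) + 2
       = T(28) + 2 + 2
       = T(27) + 2*3
       ...
       = T(0) + 2*30
       = 4 + 60 = 64


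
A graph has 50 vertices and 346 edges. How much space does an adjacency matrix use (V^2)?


Adjacency matrix: V x V grid of entries
Space = V^2 = 50^2 = 50 * 50 = 2500


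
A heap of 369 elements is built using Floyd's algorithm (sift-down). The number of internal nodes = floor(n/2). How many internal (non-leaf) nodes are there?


Leaf nodes occupy roughly half the array.
Sift-down is called for each internal node, starting from the last one.
Internal nodes = floor(n/2) = floor(369/2) = 184


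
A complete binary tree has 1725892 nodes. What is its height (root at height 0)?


In a complete binary tree, level k holds nodes 2^k .. 2^(k+1)-1 (1-indexed).
Height = floor(log2(n)) = floor(log2(1725892)) = 20
Check: 2^20 = 1048576 <= 1725892 < 2097152 = 2^21


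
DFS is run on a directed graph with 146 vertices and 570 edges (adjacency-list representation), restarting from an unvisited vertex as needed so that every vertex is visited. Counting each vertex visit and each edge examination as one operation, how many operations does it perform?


A full DFS traversal processes each vertex exactly once (push/pop on stack).
Each directed edge is examined once.
V = 146, E = 570
V + E = 716


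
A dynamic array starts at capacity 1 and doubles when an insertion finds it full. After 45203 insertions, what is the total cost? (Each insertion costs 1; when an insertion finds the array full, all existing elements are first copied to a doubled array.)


Insertion cost: 45203 (one per element)
Resizes occur just before inserting elements 2, 3, 5, 9, ...
Elements copied at each resize: 1 + 2 + 4 + 8 + 16 + 32 + 64 + 128 + 256 + 512 + 1024 + 2048 + 4096 + 8192 + 16384 + 32768
Sum of copies = 65535 (geometric series: 2^k - 1)
Total = 45203 + 65535 = 110738


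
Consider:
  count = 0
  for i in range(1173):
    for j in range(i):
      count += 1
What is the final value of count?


For each i, the inner loop runs i times:
  i=0: inner runs 0 times
  i=1: inner runs 1 time
  i=2: inner runs 2 times
  i=3: inner runs 3 times
  i=4: inner runs 4 times
  i=5: inner runs 5 times
  i=6: inner runs 6 times
  i=7: inner runs 7 times
  ...
Total = 0 + 1 + 2 + ... + 1172 = 1173*(1173-1)/2 = 687378


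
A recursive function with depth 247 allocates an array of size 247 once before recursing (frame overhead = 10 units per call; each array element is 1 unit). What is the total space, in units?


Array allocation: 247 units (allocated once)
Stack frames: 247 deep * 10 per frame = 2470 units
Total = 247 + 2470 = 2717


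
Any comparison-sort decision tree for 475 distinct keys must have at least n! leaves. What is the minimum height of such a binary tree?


A binary decision tree of height h has at most 2^h leaves and needs at least n! of them, so h >= ceil(log2(n!)).
475! is far too large to multiply out, so use Stirling's series:
  ln(n!) ~ n ln n - n + (1/2) ln(2 pi n) + 1/(12n)  (error below 1/(360 n^3), negligible here)
  ln(475) = 6.1633148
  n ln n = 475 * 6.1633148 = 2927.5745
  (1/2) ln(2 pi * 475) = (1/2) ln(2984.5130) = 4.0006
  1/(12*475) = 0.0002
  ln(475!) ~ 2927.5745 - 475 + 4.0006 + 0.0002 = 2456.5753
Convert to base 2: log2(475!) = 2456.5753 / ln 2 = 2456.5753 / 0.69314718 = 3544.0890
ceil(3544.0890) = 3545


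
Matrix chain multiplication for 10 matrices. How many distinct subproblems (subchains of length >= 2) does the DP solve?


Subproblems are indexed by (i, j) where i < j.
Number of such pairs = n*(n-1)/2
= 10 * 9 / 2
= 45


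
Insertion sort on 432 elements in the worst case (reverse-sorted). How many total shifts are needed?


In the worst case (reverse-sorted), each element shifts past all previous:
  Element 1: 1 shifts
  Element 2: 2 shifts
  Element 3: 3 shifts
  Element 4: 4 shifts
  Element 5: 5 shifts
  ...
  Element 431: 431 shifts
Total = 1 + 2 + ... + 431
= 432*(432-1)/2 = 93096


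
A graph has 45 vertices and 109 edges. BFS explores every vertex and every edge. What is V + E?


A full BFS traversal dequeues each vertex once and examines each edge once.
Vertex visits: 45
Edge visits: 109
V + E = 45 + 109 = 154


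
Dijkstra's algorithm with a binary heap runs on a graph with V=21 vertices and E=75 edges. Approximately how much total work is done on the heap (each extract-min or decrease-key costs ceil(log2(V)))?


Dijkstra with a binary heap: each vertex is extracted once, each edge may relax once.
Each heap operation costs O(log V).
V + E = 21 + 75 = 96
ceil(log2(21)) = 5 (since 2^4 = 16 < 21 <= 32 = 2^5)
Total heap work = (V+E) * ceil(log2(V)) = 96 * 5 = 480


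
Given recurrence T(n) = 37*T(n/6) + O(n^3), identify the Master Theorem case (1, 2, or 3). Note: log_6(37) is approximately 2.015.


Master Theorem parameters: a=37, b=6, c=3
log_b(a) = 2.015
Compare b^c with a: 6^3 = 216 > 37, so c > log_b(a).
Comparing c=3 vs log_b(a)=2.015:
3 > 2.015 => Case 3
Result: T(n) = O(n^3)
Master Theorem case = 3


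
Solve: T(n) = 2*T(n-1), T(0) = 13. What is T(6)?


Unrolling:
T(6) = 2*T(5) = 2^2*T(4) = ... = 2^6*T(0)
= 2^6 * 13
= 64 * 13 = 832


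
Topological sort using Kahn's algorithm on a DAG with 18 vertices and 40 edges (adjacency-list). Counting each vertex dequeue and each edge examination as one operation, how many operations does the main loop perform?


Kahn's algorithm:
  1. Compute in-degrees: O(V + E)
  2. Process queue: each vertex dequeued once (O(V))
     each edge examined once (O(E))
Total = V + E = 18 + 40 = 58


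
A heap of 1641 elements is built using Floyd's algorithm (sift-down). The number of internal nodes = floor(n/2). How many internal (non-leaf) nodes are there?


Leaf nodes occupy roughly half the array.
Sift-down is called for each internal node, starting from the last one.
Internal nodes = floor(n/2) = floor(1641/2) = 820


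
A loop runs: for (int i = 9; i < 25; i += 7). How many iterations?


Loop starts at i = 9, increments by 7, stops when i >= 25.
Number of iterations = ceil((25 - 9) / 7)
= ceil(16 / 7)
= 3


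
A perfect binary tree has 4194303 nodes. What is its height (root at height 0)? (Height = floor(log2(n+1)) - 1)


For a perfect binary tree of height h: n = 2^(h+1) - 1, so h = log2(n+1) - 1.
  n + 1 = 4194304 = 2^22
  log2(4194304) = 22
  height = 22 - 1 = 21


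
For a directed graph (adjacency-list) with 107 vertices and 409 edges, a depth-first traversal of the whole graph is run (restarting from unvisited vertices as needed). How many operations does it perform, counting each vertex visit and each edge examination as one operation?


A full DFS traversal visits each vertex once and examines each edge once.
V = 107
E = 409
Sum = 107 + 409 = 516


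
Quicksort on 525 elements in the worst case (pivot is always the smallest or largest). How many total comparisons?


In the worst case, each partition step picks the worst pivot:
  Partition 1: 524 comparisons (n-1 elements to compare)
  Partition 2: 523 comparisons
  Partition 3: 522 comparisons
  Partition 4: 521 comparisons
  Partition 5: 520 comparisons
  ...
  Last partition: 0 comparisons
Total = (n-1) + (n-2) + ... + 1 + 0 = n*(n-1)/2
= 525*524/2 = 137550


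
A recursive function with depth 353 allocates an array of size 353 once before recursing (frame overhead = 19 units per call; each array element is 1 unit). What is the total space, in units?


Array allocation: 353 units (allocated once)
Stack frames: 353 deep * 19 per frame = 6707 units
Total = 353 + 6707 = 7060


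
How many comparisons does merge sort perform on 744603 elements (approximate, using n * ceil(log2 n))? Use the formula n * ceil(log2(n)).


Recursion depth: ceil(log2(744603)) = 20
Each recursion level merges n = 744603 elements
Total = 744603 * 20 = 14892060


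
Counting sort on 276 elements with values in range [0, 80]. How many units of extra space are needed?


Output array size: 276 (to store sorted result)
Count array size: 81 (one slot per possible value, range 0 to 80)
Total extra space = 276 + 81 = 357


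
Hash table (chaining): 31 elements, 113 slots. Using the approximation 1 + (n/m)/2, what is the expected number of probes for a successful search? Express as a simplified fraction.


Computing expected probes:
alpha = 31/113
= 1 + alpha/2
= 1 + 31/(2*113)
= (2*113 + 31) / (2*113)
= 257/226


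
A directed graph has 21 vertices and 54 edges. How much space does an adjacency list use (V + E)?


Adjacency list: one list head per vertex + one entry per edge
Vertex heads: 21
Edge entries: 54
Total = 21 + 54 = 75


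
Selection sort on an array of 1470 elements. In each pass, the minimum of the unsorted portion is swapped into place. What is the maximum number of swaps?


Selection sort performs one swap per pass:
  Pass 1: find min in positions 0 to 1469, swap with position 0
  Pass 2: find min in positions 1 to 1469, swap with position 1
  Pass 3: find min in positions 2 to 1469, swap with position 2
  Pass 4: find min in positions 3 to 1469, swap with position 3
  Pass 5: find min in positions 4 to 1469, swap with position 4
  ... (1464 more passes)
Total passes (and swaps) = n - 1 = 1470 - 1 = 1469


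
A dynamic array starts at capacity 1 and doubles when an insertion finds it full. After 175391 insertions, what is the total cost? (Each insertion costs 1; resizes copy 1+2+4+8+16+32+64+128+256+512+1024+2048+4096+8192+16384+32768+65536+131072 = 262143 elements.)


Insertion cost: 175391 (one per element)
Resizes occur just before inserting elements 2, 3, 5, 9, ...
Elements copied at each resize: 1 + 2 + 4 + 8 + 16 + 32 + 64 + 128 + 256 + 512 + 1024 + 2048 + 4096 + 8192 + 16384 + 32768 + 65536 + 131072
Sum of copies = 262143 (geometric series: 2^k - 1)
Total = 175391 + 262143 = 437534


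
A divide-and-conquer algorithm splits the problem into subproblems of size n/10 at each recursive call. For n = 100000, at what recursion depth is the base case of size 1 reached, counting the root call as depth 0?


At each depth, the problem size is divided by 10:
  Depth 0: problem size = 100000
  Depth 1: problem size = 10000
  Depth 2: problem size = 1000
  Depth 3: problem size = 100
  Depth 4: problem size = 10
  Depth 5: problem size = 1 (base case)
The base case is reached at depth log_10(100000) = 5 (the tree has 6 levels counting depth 0, but the depth asked for is 5).
Recursion depth = 5


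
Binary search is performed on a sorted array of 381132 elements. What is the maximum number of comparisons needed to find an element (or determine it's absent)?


Binary search halves the search space each comparison:
  Step 1: search space = 381132 -> 190566
  Step 2: search space = 190566 -> 95283
  Step 3: search space = 95283 -> 47641
  Step 4: search space = 47641 -> 23820
  Step 5: search space = 23820 -> 11910
  Step 6: search space = 11910 -> 5955
  Step 7: search space = 5955 -> 2977
  Step 8: search space = 2977 -> 1488
  Step 9: search space = 1488 -> 744
  Step 10: search space = 744 -> 372
  Step 11: search space = 372 -> 186
  Step 12: search space = 186 -> 93
  Step 13: search space = 93 -> 46
  Step 14: search space = 46 -> 23
  Step 15: search space = 23 -> 11
  Step 16: search space = 11 -> 5
  Step 17: search space = 5 -> 2
  Step 18: search space = 2 -> 1
  Step 19: search space = 1 (final check)
Maximum comparisons = floor(log2(381132)) + 1 = 18 + 1 = 19


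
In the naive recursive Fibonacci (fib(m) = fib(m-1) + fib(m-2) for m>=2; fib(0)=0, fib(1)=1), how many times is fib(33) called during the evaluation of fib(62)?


Let N(m) = number of times fib(m) is called while evaluating fib(62).
N(62) = 1 (the initial call).
N(61) = 1 (only fib(62) calls it).
For 1 <= m <= 60: fib(m) is called by fib(m+1) and fib(m+2), so
  N(m) = N(m+1) + N(m+2).
fib(0) is called only by fib(2), so N(0) = N(2).
Walk down from m=62:
  N(62)=1, N(61)=1, N(60)=2, N(59)=3, N(58)=5, N(57)=8, N(56)=13, N(55)=21, N(54)=34, N(53)=55, N(52)=89, N(51)=144, N(50)=233, N(49)=377, N(48)=610, N(47)=987, N(46)=1597, N(45)=2584, N(44)=4181, N(43)=6765, N(42)=10946, N(41)=17711, N(40)=28657, N(39)=46368, N(38)=75025, N(37)=121393, N(36)=196418, N(35)=317811, N(34)=514229, N(33)=832040
N(33) = 832040


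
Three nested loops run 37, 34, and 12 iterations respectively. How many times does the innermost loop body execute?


Loop 1 (outermost): 37 iterations
Loop 2 (middle): 34 iterations per outer
Loop 3 (innermost): 12 iterations per middle
Total = 37 * 34 * 12 = 15096


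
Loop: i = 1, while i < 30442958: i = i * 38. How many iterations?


i multiplies by 38 each step:
i = 1 -> 38 -> 1444 -> 54872 -> 2085136 -> 79235168 (stop)
Iterations = ceil(log_38(30442958)) = 5


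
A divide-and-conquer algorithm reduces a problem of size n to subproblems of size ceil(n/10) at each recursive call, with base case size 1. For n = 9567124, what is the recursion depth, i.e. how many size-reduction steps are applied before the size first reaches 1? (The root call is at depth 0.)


Each step divides the size by 10 (rounding up); after k steps the size is ceil(n/10^k), which equals 1 exactly when 10^k >= n.
So the depth is the smallest k with 10^k >= 9567124, i.e. ceil(log_10(9567124)).
10^6 = 1000000 < 9567124 <= 10000000 = 10^7
Recursion depth = 7


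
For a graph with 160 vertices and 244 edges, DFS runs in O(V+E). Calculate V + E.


A full DFS traversal visits each vertex once and examines each edge once.
V = 160
E = 244
Sum = 160 + 244 = 404


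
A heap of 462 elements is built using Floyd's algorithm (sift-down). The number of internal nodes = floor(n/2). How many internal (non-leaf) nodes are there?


Leaf nodes occupy roughly half the array.
Sift-down is called for each internal node, starting from the last one.
Internal nodes = floor(n/2) = floor(462/2) = 231


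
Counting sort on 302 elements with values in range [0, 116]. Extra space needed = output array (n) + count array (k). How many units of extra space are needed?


Output array size: 302 (to store sorted result)
Count array size: 117 (one slot per possible value, range 0 to 116)
Total extra space = 302 + 117 = 419


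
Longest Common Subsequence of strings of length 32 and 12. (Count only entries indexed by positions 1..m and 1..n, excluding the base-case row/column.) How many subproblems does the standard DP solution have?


DP table indexed by positions in both strings.
First string: 32 positions
Second string: 12 positions
Total = 32 * 12 = 384


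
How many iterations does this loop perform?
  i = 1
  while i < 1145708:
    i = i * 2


The loop variable doubles each iteration:
i = 1 -> 2 -> 4 -> 8 -> 16 -> 32 -> 64 -> 128 -> 256 -> 512 -> 1024 -> 2048 -> 4096 -> 8192 -> 16384 -> 32768 -> 65536 -> 131072 -> 262144 -> 524288 -> 1048576 -> 2097152 (stop, 2097152 >= 1145708)
Number of doublings = ceil(log2(1145708)) = 21


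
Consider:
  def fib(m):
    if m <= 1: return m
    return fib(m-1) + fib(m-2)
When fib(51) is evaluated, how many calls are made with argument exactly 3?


Let N(m) = number of times fib(m) is called while evaluating fib(51).
N(51) = 1 (the initial call).
N(50) = 1 (only fib(51) calls it).
For 1 <= m <= 49: fib(m) is called by fib(m+1) and fib(m+2), so
  N(m) = N(m+1) + N(m+2).
fib(0) is called only by fib(2), so N(0) = N(2).
Walk down from m=51:
  N(51)=1, N(50)=1, N(49)=2, N(48)=3, N(47)=5, N(46)=8, N(45)=13, N(44)=21, N(43)=34, N(42)=55, N(41)=89, N(40)=144, N(39)=233, N(38)=377, N(37)=610, N(36)=987, N(35)=1597, N(34)=2584, N(33)=4181, N(32)=6765, N(31)=10946, N(30)=17711, N(29)=28657, N(28)=46368, N(27)=75025, N(26)=121393, N(25)=196418, N(24)=317811, N(23)=514229, N(22)=832040, N(21)=1346269, N(20)=2178309, N(19)=3524578, N(18)=5702887, N(17)=9227465, N(16)=14930352, N(15)=24157817, N(14)=39088169, N(13)=63245986, N(12)=102334155, N(11)=165580141, N(10)=267914296, N(9)=433494437, N(8)=701408733, N(7)=1134903170, N(6)=1836311903, N(5)=2971215073, N(4)=4807526976, N(3)=7778742049
N(3) = 7778742049


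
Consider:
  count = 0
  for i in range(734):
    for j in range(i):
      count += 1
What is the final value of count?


For each i, the inner loop runs i times:
  i=0: inner runs 0 times
  i=1: inner runs 1 time
  i=2: inner runs 2 times
  i=3: inner runs 3 times
  i=4: inner runs 4 times
  i=5: inner runs 5 times
  i=6: inner runs 6 times
  i=7: inner runs 7 times
  ...
Total = 0 + 1 + 2 + ... + 733 = 734*(734-1)/2 = 269011


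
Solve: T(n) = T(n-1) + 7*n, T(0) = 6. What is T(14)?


Expanding the recurrence:
T(14) = T(13) + 7*14
       = T(12) + 7*13 + 7*14
       ...
       = T(0) + 7*(1 + 2 + ... + 14)
       = 6 + 7 * 14*15/2
       = 6 + 7 * 105
       = 6 + 735 = 741


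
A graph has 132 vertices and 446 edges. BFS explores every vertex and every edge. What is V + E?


A full BFS traversal dequeues each vertex once and examines each edge once.
Vertex visits: 132
Edge visits: 446
V + E = 132 + 446 = 578


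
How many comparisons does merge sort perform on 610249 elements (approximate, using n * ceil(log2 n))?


Recursion depth: ceil(log2(610249)) = 20
Each recursion level merges n = 610249 elements
Total = 610249 * 20 = 12204980


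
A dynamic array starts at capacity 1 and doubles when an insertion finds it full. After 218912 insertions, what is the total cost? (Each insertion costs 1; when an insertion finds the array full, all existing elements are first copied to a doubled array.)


Insertion cost: 218912 (one per element)
Resizes occur just before inserting elements 2, 3, 5, 9, ...
Elements copied at each resize: 1 + 2 + 4 + 8 + 16 + 32 + 64 + 128 + 256 + 512 + 1024 + 2048 + 4096 + 8192 + 16384 + 32768 + 65536 + 131072
Sum of copies = 262143 (geometric series: 2^k - 1)
Total = 218912 + 262143 = 481055


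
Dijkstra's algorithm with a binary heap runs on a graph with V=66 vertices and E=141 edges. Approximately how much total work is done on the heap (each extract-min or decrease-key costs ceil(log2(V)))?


Dijkstra with a binary heap: each vertex is extracted once, each edge may relax once.
Each heap operation costs O(log V).
V + E = 66 + 141 = 207
ceil(log2(66)) = 7 (since 2^6 = 64 < 66 <= 128 = 2^7)
Total heap work = (V+E) * ceil(log2(V)) = 207 * 7 = 1449


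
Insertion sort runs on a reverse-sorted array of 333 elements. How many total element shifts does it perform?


Sum of shifts = 1 + 2 + 3 + ... + 332
= 333 * 332 / 2
= 110556 / 2
= 55278


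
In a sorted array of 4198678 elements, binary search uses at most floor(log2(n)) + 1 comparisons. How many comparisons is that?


Halving sequence: 4198678 -> 2099339 -> 1049669 -> 524834 -> 262417 -> 131208 -> 65604 -> 32802 -> 16401 -> 8200 -> 4100 -> 2050 -> 1025 -> 512 -> 256 -> 128 -> 64 -> 32 -> 16 -> 8 -> 4 -> 2 -> 1
Number of halvings = 22
Max comparisons = 22 + 1 = 23


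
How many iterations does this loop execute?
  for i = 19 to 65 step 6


The loop variable i takes values starting at 19 and increments by 6 each iteration.
Sequence: i = 19, 25, 31, 37, 43, 49, 55, 61
The upper bound 65 is inclusive, so the count is floor((last - first) / step) + 1:
floor((65 - 19) / 6) + 1 = floor(46/6) + 1 = 7 + 1 = 8


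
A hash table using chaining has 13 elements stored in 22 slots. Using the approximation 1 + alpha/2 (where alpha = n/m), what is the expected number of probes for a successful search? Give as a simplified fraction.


Load factor alpha = n/m = 13/22
Expected probes = 1 + alpha/2 = 1 + 13/(2*22)
= 1 + 13/44
= 44/44 + 13/44
= 57/44


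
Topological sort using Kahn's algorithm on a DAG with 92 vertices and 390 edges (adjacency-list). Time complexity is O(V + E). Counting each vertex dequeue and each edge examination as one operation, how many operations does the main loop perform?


Kahn's algorithm:
  1. Compute in-degrees: O(V + E)
  2. Process queue: each vertex dequeued once (O(V))
     each edge examined once (O(E))
Total = V + E = 92 + 390 = 482


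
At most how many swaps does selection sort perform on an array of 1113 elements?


Each of the 1112 passes places one element in its final position.
Pass 1: swap minimum into position 0
Pass 2: swap minimum of remaining into position 1
...
Pass 1112: last two elements, one swap
Maximum swaps = 1113 - 1 = 1112


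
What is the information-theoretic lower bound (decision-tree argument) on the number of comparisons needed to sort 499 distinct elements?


A binary decision tree of height h has at most 2^h leaves and needs at least n! of them, so h >= ceil(log2(n!)).
499! is far too large to multiply out, so use Stirling's series:
  ln(n!) ~ n ln n - n + (1/2) ln(2 pi n) + 1/(12n)  (error below 1/(360 n^3), negligible here)
  ln(499) = 6.2126061
  n ln n = 499 * 6.2126061 = 3100.0904
  (1/2) ln(2 pi * 499) = (1/2) ln(3135.3095) = 4.0252
  1/(12*499) = 0.0002
  ln(499!) ~ 3100.0904 - 499 + 4.0252 + 0.0002 = 2605.1158
Convert to base 2: log2(499!) = 2605.1158 / ln 2 = 2605.1158 / 0.69314718 = 3758.3876
ceil(3758.3876) = 3759


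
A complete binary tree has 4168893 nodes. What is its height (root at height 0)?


In a complete binary tree, level k holds nodes 2^k .. 2^(k+1)-1 (1-indexed).
Height = floor(log2(n)) = floor(log2(4168893)) = 21
Check: 2^21 = 2097152 <= 4168893 < 4194304 = 2^22


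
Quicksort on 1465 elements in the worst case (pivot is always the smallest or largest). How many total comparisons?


In the worst case, each partition step picks the worst pivot:
  Partition 1: 1464 comparisons (n-1 elements to compare)
  Partition 2: 1463 comparisons
  Partition 3: 1462 comparisons
  Partition 4: 1461 comparisons
  Partition 5: 1460 comparisons
  ...
  Last partition: 0 comparisons
Total = (n-1) + (n-2) + ... + 1 + 0 = n*(n-1)/2
= 1465*1464/2 = 1072380
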